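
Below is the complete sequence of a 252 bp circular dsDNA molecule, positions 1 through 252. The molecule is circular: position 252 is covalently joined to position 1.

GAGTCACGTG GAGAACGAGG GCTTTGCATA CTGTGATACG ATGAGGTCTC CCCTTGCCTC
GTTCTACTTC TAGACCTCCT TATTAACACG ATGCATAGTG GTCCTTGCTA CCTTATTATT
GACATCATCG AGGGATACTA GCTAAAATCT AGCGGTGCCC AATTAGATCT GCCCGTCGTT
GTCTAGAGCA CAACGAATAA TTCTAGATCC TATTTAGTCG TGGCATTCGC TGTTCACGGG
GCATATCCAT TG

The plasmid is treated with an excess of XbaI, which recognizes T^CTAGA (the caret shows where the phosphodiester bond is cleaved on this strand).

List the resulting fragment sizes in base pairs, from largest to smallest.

119, 113, 20 bp

XbaI sites (TCTAGA) start at positions 69, 182, 202.
XbaI cuts after the first base of each site, so after positions 69, 182, 202.
Circular molecule, 3 cuts → 3 fragments:
  70–182 → 113 bp
  183–202 → 20 bp
  203–252 then 1–69 → 50 + 69 = 119 bp
Sorted largest to smallest: 119, 113, 20 bp.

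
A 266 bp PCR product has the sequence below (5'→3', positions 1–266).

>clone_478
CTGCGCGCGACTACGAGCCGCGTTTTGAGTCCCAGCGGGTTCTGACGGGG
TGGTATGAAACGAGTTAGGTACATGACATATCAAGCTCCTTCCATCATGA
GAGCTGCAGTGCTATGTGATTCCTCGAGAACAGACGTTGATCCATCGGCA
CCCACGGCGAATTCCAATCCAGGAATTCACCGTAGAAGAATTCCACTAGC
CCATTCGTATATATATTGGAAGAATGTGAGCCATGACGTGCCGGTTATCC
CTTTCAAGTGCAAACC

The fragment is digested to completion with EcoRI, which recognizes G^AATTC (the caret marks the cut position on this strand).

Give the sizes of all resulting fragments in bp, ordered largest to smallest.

EcoRI sites (GAATTC) start at positions 159, 173, 188.
EcoRI cuts after the first base of each site, so after positions 159, 173, 188.
Linear molecule, 3 cuts → 4 fragments:
  1–159 → 159 bp
  160–173 → 14 bp
  174–188 → 15 bp
  189–266 → 78 bp
Sorted largest to smallest: 159, 78, 15, 14 bp.

159, 78, 15, 14 bp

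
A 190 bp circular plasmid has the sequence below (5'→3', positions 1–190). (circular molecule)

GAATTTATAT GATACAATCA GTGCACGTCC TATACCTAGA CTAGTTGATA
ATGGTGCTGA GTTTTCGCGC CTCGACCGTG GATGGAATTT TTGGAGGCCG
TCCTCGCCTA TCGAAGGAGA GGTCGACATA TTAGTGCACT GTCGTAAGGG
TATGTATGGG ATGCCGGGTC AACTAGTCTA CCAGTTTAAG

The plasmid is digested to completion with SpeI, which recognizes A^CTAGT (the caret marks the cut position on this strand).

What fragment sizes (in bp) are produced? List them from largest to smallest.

132, 58 bp

SpeI sites (ACTAGT) start at positions 40, 172.
SpeI cuts after the first base of each site, so after positions 40, 172.
Circular molecule, 2 cuts → 2 fragments:
  41–172 → 132 bp
  173–190 then 1–40 → 18 + 40 = 58 bp
Sorted largest to smallest: 132, 58 bp.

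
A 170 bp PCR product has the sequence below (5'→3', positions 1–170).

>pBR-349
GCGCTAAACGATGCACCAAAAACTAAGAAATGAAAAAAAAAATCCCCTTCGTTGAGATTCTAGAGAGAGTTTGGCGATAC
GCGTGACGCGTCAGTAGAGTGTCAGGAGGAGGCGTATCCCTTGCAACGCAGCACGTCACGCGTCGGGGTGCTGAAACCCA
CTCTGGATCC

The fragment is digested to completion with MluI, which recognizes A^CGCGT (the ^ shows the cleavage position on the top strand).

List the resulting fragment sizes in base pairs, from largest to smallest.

MluI sites (ACGCGT) start at positions 79, 86, 138.
MluI cuts after the first base of each site, so after positions 79, 86, 138.
Linear molecule, 3 cuts → 4 fragments:
  1–79 → 79 bp
  80–86 → 7 bp
  87–138 → 52 bp
  139–170 → 32 bp
Sorted largest to smallest: 79, 52, 32, 7 bp.

79, 52, 32, 7 bp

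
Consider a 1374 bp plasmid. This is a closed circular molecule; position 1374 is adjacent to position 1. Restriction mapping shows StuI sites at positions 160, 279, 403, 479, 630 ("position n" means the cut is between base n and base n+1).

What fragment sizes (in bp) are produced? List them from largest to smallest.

904, 151, 124, 119, 76 bp

Circular molecule, 5 cuts → 5 fragments:
  279 − 160 = 119 bp
  403 − 279 = 124 bp
  479 − 403 = 76 bp
  630 − 479 = 151 bp
  wrap: 1374 − 630 + 160 = 904 bp
Sorted largest to smallest: 904, 151, 124, 119, 76 bp.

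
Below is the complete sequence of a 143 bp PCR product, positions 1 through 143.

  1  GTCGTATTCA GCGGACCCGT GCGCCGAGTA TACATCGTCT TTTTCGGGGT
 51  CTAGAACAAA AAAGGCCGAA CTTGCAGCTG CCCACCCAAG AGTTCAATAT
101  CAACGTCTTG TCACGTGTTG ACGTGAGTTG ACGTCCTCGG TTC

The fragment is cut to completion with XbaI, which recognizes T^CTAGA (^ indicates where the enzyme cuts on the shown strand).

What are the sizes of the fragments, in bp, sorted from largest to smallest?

93, 50 bp

The XbaI site (TCTAGA) starts at position 50.
XbaI cuts after the first base of each site, so after position 50.
Linear molecule, 1 cut → 2 fragments:
  1–50 → 50 bp
  51–143 → 93 bp
Sorted largest to smallest: 93, 50 bp.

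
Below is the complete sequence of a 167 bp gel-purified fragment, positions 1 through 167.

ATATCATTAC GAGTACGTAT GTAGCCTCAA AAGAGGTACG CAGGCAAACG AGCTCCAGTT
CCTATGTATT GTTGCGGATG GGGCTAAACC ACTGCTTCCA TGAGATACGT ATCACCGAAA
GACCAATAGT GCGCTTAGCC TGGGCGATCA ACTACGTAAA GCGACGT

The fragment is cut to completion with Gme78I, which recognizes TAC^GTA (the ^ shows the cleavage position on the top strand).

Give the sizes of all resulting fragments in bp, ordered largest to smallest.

92, 47, 16, 12 bp

Gme78I sites (TACGTA) start at positions 14, 106, 153.
Gme78I cuts after base 3 of each site, so after positions 16, 108, 155.
Linear molecule, 3 cuts → 4 fragments:
  1–16 → 16 bp
  17–108 → 92 bp
  109–155 → 47 bp
  156–167 → 12 bp
Sorted largest to smallest: 92, 47, 16, 12 bp.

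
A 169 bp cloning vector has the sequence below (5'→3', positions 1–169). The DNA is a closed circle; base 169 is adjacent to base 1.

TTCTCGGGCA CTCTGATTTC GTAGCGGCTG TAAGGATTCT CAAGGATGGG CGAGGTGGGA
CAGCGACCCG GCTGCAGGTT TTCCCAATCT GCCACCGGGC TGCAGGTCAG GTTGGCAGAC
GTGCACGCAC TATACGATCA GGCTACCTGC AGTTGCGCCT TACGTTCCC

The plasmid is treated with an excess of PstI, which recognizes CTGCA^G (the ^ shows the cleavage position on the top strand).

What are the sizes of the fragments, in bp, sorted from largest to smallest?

PstI sites (CTGCAG) start at positions 72, 100, 147.
PstI cuts after base 5 of each site (before the last base), so after positions 76, 104, 151.
Circular molecule, 3 cuts → 3 fragments:
  77–104 → 28 bp
  105–151 → 47 bp
  152–169 then 1–76 → 18 + 76 = 94 bp
Sorted largest to smallest: 94, 47, 28 bp.

94, 47, 28 bp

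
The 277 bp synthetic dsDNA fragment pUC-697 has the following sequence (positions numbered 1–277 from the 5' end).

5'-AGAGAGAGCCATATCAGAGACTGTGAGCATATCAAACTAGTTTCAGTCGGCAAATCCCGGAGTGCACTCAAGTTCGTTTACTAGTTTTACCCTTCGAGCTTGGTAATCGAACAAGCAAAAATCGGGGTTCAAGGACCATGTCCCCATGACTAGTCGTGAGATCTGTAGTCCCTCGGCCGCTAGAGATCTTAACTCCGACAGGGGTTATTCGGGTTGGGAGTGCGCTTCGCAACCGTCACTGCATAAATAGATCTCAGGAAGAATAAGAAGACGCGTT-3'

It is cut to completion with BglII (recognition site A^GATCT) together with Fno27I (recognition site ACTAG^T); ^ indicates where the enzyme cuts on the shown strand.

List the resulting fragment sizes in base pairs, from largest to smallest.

69, 65, 44, 40, 28, 25, 6 bp

BglII sites (AGATCT) start at positions 159, 184, 249.
BglII cuts after the first base of each site, so after positions 159, 184, 249.
Fno27I sites (ACTAGT) start at positions 36, 80, 149.
Fno27I cuts after base 5 of each site (before the last base), so after positions 40, 84, 153.
Combined cut positions: 40, 84, 153, 159, 184, 249.
Linear molecule, 6 cuts → 7 fragments:
  1–40 → 40 bp
  41–84 → 44 bp
  85–153 → 69 bp
  154–159 → 6 bp
  160–184 → 25 bp
  185–249 → 65 bp
  250–277 → 28 bp
Sorted largest to smallest: 69, 65, 44, 40, 28, 25, 6 bp.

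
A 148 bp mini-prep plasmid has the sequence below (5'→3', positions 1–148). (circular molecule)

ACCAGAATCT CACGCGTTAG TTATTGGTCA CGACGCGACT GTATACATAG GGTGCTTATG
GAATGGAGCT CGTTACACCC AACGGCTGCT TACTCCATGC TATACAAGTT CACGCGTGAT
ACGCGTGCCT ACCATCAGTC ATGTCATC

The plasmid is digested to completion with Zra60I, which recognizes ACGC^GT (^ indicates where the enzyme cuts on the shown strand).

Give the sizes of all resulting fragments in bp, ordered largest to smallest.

Zra60I sites (ACGCGT) start at positions 12, 112, 121.
Zra60I cuts after base 4 of each site, so after positions 15, 115, 124.
Circular molecule, 3 cuts → 3 fragments:
  16–115 → 100 bp
  116–124 → 9 bp
  125–148 then 1–15 → 24 + 15 = 39 bp
Sorted largest to smallest: 100, 39, 9 bp.

100, 39, 9 bp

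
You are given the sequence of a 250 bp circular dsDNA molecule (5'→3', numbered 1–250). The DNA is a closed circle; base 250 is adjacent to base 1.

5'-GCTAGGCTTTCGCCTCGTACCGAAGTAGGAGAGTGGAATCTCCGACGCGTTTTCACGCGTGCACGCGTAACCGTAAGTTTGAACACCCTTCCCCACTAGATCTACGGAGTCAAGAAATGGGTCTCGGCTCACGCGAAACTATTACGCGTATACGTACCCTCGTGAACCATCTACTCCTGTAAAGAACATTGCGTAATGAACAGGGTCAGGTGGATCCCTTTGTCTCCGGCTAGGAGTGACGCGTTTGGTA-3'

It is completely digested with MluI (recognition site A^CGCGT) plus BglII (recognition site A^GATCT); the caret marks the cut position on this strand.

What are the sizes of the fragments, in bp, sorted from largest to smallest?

95, 56, 46, 35, 10, 8 bp

MluI sites (ACGCGT) start at positions 45, 55, 63, 144, 239.
MluI cuts after the first base of each site, so after positions 45, 55, 63, 144, 239.
The BglII site (AGATCT) starts at position 98.
BglII cuts after the first base of each site, so after position 98.
Combined cut positions: 45, 55, 63, 98, 144, 239.
Circular molecule, 6 cuts → 6 fragments:
  46–55 → 10 bp
  56–63 → 8 bp
  64–98 → 35 bp
  99–144 → 46 bp
  145–239 → 95 bp
  240–250 then 1–45 → 11 + 45 = 56 bp
Sorted largest to smallest: 95, 56, 46, 35, 10, 8 bp.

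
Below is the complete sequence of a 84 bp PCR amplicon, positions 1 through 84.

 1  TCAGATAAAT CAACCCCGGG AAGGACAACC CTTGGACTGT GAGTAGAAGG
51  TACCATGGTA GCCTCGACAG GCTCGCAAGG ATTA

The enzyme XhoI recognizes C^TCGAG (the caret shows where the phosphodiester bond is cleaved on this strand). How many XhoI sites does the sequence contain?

No occurrence of CTCGAG is present in the sequence.
XhoI does not cut: 0 sites.

0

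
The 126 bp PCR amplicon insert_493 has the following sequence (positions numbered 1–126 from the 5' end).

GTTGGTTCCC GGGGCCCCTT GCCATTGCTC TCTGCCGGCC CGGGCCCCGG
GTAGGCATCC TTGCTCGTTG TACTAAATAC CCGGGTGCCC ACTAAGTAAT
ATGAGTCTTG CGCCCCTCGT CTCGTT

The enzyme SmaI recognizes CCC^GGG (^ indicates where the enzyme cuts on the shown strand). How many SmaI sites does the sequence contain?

4

CCCGGG occurs starting at positions 8, 39, 46, 80.
SmaI cuts at 4 sites.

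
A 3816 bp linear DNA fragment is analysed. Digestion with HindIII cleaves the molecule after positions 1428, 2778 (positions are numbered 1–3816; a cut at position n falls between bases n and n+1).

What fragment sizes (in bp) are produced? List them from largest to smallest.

1428, 1350, 1038 bp

Linear molecule, 2 cuts → 3 fragments:
  1428 − 0 = 1428 bp
  2778 − 1428 = 1350 bp
  3816 − 2778 = 1038 bp
Sorted largest to smallest: 1428, 1350, 1038 bp.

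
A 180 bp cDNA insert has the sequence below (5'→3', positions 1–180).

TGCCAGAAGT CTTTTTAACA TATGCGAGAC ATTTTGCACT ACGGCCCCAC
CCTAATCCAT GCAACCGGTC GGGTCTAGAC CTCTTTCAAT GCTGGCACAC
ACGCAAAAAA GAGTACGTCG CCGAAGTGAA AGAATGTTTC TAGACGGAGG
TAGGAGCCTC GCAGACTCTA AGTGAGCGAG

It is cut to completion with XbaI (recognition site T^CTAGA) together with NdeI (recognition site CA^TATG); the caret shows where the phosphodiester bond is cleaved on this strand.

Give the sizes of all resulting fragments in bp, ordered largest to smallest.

65, 54, 41, 20 bp

XbaI sites (TCTAGA) start at positions 74, 139.
XbaI cuts after the first base of each site, so after positions 74, 139.
The NdeI site (CATATG) starts at position 19.
NdeI cuts after base 2 of each site, so after position 20.
Combined cut positions: 20, 74, 139.
Linear molecule, 3 cuts → 4 fragments:
  1–20 → 20 bp
  21–74 → 54 bp
  75–139 → 65 bp
  140–180 → 41 bp
Sorted largest to smallest: 65, 54, 41, 20 bp.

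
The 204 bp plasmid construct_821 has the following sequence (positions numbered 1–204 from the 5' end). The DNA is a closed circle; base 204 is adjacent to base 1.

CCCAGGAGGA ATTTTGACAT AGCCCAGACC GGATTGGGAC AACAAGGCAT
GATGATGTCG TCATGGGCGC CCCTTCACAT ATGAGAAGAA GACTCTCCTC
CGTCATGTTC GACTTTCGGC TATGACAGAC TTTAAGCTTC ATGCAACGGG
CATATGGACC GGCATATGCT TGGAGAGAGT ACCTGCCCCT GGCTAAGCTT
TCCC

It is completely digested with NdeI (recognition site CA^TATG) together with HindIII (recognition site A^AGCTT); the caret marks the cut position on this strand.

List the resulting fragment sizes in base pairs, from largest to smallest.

88, 55, 31, 18, 12 bp

NdeI sites (CATATG) start at positions 78, 151, 163.
NdeI cuts after base 2 of each site, so after positions 79, 152, 164.
HindIII sites (AAGCTT) start at positions 134, 195.
HindIII cuts after the first base of each site, so after positions 134, 195.
Combined cut positions: 79, 134, 152, 164, 195.
Circular molecule, 5 cuts → 5 fragments:
  80–134 → 55 bp
  135–152 → 18 bp
  153–164 → 12 bp
  165–195 → 31 bp
  196–204 then 1–79 → 9 + 79 = 88 bp
Sorted largest to smallest: 88, 55, 31, 18, 12 bp.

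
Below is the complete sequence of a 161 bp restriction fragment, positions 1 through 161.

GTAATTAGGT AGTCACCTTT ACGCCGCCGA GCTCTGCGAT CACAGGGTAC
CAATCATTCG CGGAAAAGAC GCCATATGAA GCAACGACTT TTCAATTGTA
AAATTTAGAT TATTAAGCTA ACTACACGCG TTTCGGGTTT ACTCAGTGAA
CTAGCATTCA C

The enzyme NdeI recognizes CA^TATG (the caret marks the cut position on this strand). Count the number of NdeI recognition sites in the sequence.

CATATG occurs starting at position 73.
NdeI cuts at 1 site.

1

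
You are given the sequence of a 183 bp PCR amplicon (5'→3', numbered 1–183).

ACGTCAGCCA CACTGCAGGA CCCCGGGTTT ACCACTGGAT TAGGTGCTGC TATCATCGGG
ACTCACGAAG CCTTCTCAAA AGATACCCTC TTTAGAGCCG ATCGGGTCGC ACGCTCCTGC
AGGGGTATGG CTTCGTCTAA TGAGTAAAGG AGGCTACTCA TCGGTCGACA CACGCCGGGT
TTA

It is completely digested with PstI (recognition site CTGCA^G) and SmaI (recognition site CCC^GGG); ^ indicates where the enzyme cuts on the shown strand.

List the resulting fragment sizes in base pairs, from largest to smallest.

PstI sites (CTGCAG) start at positions 13, 117.
PstI cuts after base 5 of each site (before the last base), so after positions 17, 121.
The SmaI site (CCCGGG) starts at position 22.
SmaI cuts after base 3 of each site, so after position 24.
Combined cut positions: 17, 24, 121.
Linear molecule, 3 cuts → 4 fragments:
  1–17 → 17 bp
  18–24 → 7 bp
  25–121 → 97 bp
  122–183 → 62 bp
Sorted largest to smallest: 97, 62, 17, 7 bp.

97, 62, 17, 7 bp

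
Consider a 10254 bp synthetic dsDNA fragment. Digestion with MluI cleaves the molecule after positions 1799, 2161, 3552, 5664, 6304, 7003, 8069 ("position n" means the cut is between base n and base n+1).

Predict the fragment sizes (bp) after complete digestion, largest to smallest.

2185, 2112, 1799, 1391, 1066, 699, 640, 362 bp

Linear molecule, 7 cuts → 8 fragments:
  1799 − 0 = 1799 bp
  2161 − 1799 = 362 bp
  3552 − 2161 = 1391 bp
  5664 − 3552 = 2112 bp
  6304 − 5664 = 640 bp
  7003 − 6304 = 699 bp
  8069 − 7003 = 1066 bp
  10254 − 8069 = 2185 bp
Sorted largest to smallest: 2185, 2112, 1799, 1391, 1066, 699, 640, 362 bp.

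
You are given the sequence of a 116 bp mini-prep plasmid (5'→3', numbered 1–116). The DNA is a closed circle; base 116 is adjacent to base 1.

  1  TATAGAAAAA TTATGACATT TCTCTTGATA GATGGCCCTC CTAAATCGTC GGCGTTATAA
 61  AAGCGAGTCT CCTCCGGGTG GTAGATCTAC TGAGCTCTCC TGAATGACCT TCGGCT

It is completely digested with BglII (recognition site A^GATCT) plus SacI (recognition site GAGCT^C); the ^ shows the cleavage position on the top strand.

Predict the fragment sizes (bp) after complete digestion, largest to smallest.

103, 13 bp

The BglII site (AGATCT) starts at position 83.
BglII cuts after the first base of each site, so after position 83.
The SacI site (GAGCTC) starts at position 92.
SacI cuts after base 5 of each site (before the last base), so after position 96.
Combined cut positions: 83, 96.
Circular molecule, 2 cuts → 2 fragments:
  84–96 → 13 bp
  97–116 then 1–83 → 20 + 83 = 103 bp
Sorted largest to smallest: 103, 13 bp.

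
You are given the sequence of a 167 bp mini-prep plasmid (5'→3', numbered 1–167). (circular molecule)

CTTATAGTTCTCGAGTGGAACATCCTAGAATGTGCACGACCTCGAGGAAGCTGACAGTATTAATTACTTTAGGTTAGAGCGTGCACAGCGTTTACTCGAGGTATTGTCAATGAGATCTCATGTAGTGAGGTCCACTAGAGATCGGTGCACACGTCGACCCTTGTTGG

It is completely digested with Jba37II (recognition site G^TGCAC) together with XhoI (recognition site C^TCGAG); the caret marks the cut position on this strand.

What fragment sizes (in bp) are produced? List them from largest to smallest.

50, 40, 32, 22, 14, 9 bp

Jba37II sites (GTGCAC) start at positions 32, 81, 145.
Jba37II cuts after the first base of each site, so after positions 32, 81, 145.
XhoI sites (CTCGAG) start at positions 10, 41, 95.
XhoI cuts after the first base of each site, so after positions 10, 41, 95.
Combined cut positions: 10, 32, 41, 81, 95, 145.
Circular molecule, 6 cuts → 6 fragments:
  11–32 → 22 bp
  33–41 → 9 bp
  42–81 → 40 bp
  82–95 → 14 bp
  96–145 → 50 bp
  146–167 then 1–10 → 22 + 10 = 32 bp
Sorted largest to smallest: 50, 40, 32, 22, 14, 9 bp.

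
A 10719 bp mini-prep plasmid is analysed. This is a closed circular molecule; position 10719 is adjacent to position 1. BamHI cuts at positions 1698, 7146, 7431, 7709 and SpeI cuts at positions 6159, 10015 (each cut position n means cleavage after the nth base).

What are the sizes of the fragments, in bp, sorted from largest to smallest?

Combined cut positions (sorted): 1698, 6159, 7146, 7431, 7709, 10015.
Circular molecule, 6 cuts → 6 fragments:
  6159 − 1698 = 4461 bp
  7146 − 6159 = 987 bp
  7431 − 7146 = 285 bp
  7709 − 7431 = 278 bp
  10015 − 7709 = 2306 bp
  wrap: 10719 − 10015 + 1698 = 2402 bp
Sorted largest to smallest: 4461, 2402, 2306, 987, 285, 278 bp.

4461, 2402, 2306, 987, 285, 278 bp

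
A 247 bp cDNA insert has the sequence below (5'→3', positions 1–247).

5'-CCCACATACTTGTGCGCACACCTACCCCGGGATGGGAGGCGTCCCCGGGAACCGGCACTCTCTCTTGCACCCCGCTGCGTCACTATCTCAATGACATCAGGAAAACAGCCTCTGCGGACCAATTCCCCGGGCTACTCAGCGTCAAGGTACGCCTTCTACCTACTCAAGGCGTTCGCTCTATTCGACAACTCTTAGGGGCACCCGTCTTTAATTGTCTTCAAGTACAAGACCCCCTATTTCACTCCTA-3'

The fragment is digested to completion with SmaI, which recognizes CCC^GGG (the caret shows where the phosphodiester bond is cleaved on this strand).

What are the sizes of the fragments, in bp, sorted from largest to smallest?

119, 82, 28, 18 bp

SmaI sites (CCCGGG) start at positions 26, 44, 126.
SmaI cuts after base 3 of each site, so after positions 28, 46, 128.
Linear molecule, 3 cuts → 4 fragments:
  1–28 → 28 bp
  29–46 → 18 bp
  47–128 → 82 bp
  129–247 → 119 bp
Sorted largest to smallest: 119, 82, 28, 18 bp.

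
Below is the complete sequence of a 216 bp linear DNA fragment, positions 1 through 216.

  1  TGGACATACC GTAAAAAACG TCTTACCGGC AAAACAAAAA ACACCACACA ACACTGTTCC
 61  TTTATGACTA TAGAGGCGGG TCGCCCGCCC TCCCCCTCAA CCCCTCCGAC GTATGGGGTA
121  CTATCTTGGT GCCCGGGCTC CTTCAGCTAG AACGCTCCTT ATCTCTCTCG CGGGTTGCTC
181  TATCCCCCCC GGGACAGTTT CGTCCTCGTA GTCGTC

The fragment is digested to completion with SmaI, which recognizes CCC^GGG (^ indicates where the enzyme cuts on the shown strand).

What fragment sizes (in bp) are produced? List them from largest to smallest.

134, 56, 26 bp

SmaI sites (CCCGGG) start at positions 132, 188.
SmaI cuts after base 3 of each site, so after positions 134, 190.
Linear molecule, 2 cuts → 3 fragments:
  1–134 → 134 bp
  135–190 → 56 bp
  191–216 → 26 bp
Sorted largest to smallest: 134, 56, 26 bp.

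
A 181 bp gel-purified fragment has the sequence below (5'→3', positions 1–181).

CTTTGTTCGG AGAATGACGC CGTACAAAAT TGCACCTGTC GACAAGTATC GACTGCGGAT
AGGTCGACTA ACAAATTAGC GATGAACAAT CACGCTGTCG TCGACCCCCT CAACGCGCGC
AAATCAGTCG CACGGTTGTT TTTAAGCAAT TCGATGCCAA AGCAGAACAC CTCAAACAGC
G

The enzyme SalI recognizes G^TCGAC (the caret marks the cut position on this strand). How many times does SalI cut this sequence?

GTCGAC occurs starting at positions 38, 63, 100.
SalI cuts at 3 sites.

3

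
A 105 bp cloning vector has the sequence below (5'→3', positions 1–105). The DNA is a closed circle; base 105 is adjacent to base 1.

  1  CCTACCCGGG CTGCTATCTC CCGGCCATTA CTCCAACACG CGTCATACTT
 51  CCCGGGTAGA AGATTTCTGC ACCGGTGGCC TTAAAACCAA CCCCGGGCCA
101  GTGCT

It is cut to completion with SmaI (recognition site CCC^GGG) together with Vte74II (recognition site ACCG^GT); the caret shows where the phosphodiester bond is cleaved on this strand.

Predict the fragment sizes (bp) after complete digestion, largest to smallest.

46, 21, 20, 18 bp

SmaI sites (CCCGGG) start at positions 5, 51, 92.
SmaI cuts after base 3 of each site, so after positions 7, 53, 94.
The Vte74II site (ACCGGT) starts at position 71.
Vte74II cuts after base 4 of each site, so after position 74.
Combined cut positions: 7, 53, 74, 94.
Circular molecule, 4 cuts → 4 fragments:
  8–53 → 46 bp
  54–74 → 21 bp
  75–94 → 20 bp
  95–105 then 1–7 → 11 + 7 = 18 bp
Sorted largest to smallest: 46, 21, 20, 18 bp.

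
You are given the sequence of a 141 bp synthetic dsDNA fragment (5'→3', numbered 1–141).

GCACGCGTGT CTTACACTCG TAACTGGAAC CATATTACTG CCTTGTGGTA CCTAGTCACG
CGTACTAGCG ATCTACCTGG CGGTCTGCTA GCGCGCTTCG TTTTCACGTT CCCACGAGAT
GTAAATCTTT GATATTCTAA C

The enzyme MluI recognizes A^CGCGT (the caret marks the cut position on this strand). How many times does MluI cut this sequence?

ACGCGT occurs starting at positions 3, 58.
MluI cuts at 2 sites.

2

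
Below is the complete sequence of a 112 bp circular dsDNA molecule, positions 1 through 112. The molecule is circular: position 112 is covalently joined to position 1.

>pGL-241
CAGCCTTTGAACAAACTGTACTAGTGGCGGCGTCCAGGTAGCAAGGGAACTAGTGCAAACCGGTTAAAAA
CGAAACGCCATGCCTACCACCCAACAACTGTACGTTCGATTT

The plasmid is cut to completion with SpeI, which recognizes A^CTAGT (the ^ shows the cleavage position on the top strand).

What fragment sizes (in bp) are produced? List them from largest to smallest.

83, 29 bp

SpeI sites (ACTAGT) start at positions 20, 49.
SpeI cuts after the first base of each site, so after positions 20, 49.
Circular molecule, 2 cuts → 2 fragments:
  21–49 → 29 bp
  50–112 then 1–20 → 63 + 20 = 83 bp
Sorted largest to smallest: 83, 29 bp.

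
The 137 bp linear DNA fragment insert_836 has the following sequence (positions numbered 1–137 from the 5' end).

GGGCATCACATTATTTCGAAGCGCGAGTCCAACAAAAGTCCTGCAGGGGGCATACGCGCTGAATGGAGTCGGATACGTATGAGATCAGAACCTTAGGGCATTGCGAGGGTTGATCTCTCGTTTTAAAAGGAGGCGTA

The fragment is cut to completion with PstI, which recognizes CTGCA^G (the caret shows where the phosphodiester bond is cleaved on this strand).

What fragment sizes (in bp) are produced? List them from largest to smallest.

The PstI site (CTGCAG) starts at position 41.
PstI cuts after base 5 of each site (before the last base), so after position 45.
Linear molecule, 1 cut → 2 fragments:
  1–45 → 45 bp
  46–137 → 92 bp
Sorted largest to smallest: 92, 45 bp.

92, 45 bp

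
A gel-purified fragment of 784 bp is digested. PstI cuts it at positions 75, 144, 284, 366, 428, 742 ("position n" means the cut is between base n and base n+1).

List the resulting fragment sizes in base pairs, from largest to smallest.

Linear molecule, 6 cuts → 7 fragments:
  75 − 0 = 75 bp
  144 − 75 = 69 bp
  284 − 144 = 140 bp
  366 − 284 = 82 bp
  428 − 366 = 62 bp
  742 − 428 = 314 bp
  784 − 742 = 42 bp
Sorted largest to smallest: 314, 140, 82, 75, 69, 62, 42 bp.

314, 140, 82, 75, 69, 62, 42 bp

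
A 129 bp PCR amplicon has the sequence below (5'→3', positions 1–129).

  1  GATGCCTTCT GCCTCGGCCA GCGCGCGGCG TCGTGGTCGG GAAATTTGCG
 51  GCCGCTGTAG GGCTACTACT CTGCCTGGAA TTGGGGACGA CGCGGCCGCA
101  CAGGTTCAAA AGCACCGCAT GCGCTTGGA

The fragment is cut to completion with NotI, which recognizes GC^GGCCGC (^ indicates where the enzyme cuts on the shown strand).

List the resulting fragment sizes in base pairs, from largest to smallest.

NotI sites (GCGGCCGC) start at positions 48, 92.
NotI cuts after base 2 of each site, so after positions 49, 93.
Linear molecule, 2 cuts → 3 fragments:
  1–49 → 49 bp
  50–93 → 44 bp
  94–129 → 36 bp
Sorted largest to smallest: 49, 44, 36 bp.

49, 44, 36 bp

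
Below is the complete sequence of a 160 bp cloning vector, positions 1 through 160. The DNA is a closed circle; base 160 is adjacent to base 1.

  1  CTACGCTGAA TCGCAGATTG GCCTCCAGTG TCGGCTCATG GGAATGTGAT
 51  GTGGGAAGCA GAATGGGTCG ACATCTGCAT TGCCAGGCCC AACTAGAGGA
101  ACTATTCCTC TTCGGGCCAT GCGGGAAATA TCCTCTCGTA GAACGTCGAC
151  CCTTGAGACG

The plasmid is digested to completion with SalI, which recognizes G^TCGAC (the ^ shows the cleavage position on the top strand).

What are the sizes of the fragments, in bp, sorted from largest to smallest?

SalI sites (GTCGAC) start at positions 67, 145.
SalI cuts after the first base of each site, so after positions 67, 145.
Circular molecule, 2 cuts → 2 fragments:
  68–145 → 78 bp
  146–160 then 1–67 → 15 + 67 = 82 bp
Sorted largest to smallest: 82, 78 bp.

82, 78 bp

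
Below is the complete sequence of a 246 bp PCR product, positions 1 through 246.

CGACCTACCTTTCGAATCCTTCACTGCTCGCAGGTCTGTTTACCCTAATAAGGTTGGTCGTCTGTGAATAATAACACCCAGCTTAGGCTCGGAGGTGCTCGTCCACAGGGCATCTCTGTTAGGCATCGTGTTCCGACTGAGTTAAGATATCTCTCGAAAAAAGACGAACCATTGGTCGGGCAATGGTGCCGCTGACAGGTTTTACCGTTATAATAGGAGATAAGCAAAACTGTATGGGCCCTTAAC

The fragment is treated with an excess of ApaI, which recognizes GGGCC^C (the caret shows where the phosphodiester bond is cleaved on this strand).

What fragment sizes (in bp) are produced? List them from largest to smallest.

The ApaI site (GGGCCC) starts at position 236.
ApaI cuts after base 5 of each site (before the last base), so after position 240.
Linear molecule, 1 cut → 2 fragments:
  1–240 → 240 bp
  241–246 → 6 bp
Sorted largest to smallest: 240, 6 bp.

240, 6 bp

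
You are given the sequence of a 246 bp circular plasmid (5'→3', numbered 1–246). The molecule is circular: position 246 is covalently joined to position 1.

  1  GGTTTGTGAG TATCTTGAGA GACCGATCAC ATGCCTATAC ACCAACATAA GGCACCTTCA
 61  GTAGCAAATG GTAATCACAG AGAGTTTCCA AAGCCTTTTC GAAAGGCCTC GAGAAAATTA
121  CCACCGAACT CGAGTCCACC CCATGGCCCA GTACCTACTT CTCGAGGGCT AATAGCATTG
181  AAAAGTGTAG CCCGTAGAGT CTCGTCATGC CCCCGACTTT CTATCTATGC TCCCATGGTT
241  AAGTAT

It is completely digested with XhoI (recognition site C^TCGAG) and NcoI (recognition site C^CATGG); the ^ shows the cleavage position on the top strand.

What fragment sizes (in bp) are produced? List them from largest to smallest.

XhoI sites (CTCGAG) start at positions 108, 129, 161.
XhoI cuts after the first base of each site, so after positions 108, 129, 161.
NcoI sites (CCATGG) start at positions 141, 233.
NcoI cuts after the first base of each site, so after positions 141, 233.
Combined cut positions: 108, 129, 141, 161, 233.
Circular molecule, 5 cuts → 5 fragments:
  109–129 → 21 bp
  130–141 → 12 bp
  142–161 → 20 bp
  162–233 → 72 bp
  234–246 then 1–108 → 13 + 108 = 121 bp
Sorted largest to smallest: 121, 72, 21, 20, 12 bp.

121, 72, 21, 20, 12 bp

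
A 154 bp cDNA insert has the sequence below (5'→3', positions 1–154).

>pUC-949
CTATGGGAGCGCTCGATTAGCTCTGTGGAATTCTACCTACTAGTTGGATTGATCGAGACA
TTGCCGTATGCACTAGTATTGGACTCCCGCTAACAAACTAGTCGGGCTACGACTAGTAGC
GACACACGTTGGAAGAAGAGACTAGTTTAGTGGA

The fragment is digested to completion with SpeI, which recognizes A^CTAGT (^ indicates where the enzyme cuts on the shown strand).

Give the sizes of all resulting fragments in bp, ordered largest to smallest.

SpeI sites (ACTAGT) start at positions 39, 72, 97, 112, 141.
SpeI cuts after the first base of each site, so after positions 39, 72, 97, 112, 141.
Linear molecule, 5 cuts → 6 fragments:
  1–39 → 39 bp
  40–72 → 33 bp
  73–97 → 25 bp
  98–112 → 15 bp
  113–141 → 29 bp
  142–154 → 13 bp
Sorted largest to smallest: 39, 33, 29, 25, 15, 13 bp.

39, 33, 29, 25, 15, 13 bp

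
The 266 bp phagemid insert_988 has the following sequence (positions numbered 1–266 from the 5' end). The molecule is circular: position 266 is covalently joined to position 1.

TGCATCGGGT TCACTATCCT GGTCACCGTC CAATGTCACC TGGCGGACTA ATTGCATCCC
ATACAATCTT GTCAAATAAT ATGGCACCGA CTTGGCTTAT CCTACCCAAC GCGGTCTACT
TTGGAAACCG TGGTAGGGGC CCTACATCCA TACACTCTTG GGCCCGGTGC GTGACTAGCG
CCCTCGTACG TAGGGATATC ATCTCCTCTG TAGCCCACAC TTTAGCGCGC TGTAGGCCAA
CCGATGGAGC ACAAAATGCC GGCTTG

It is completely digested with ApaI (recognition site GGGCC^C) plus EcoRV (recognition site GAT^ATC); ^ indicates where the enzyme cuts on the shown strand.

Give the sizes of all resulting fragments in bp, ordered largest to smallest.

210, 33, 23 bp

ApaI sites (GGGCCC) start at positions 137, 160.
ApaI cuts after base 5 of each site (before the last base), so after positions 141, 164.
The EcoRV site (GATATC) starts at position 195.
EcoRV cuts after base 3 of each site, so after position 197.
Combined cut positions: 141, 164, 197.
Circular molecule, 3 cuts → 3 fragments:
  142–164 → 23 bp
  165–197 → 33 bp
  198–266 then 1–141 → 69 + 141 = 210 bp
Sorted largest to smallest: 210, 33, 23 bp.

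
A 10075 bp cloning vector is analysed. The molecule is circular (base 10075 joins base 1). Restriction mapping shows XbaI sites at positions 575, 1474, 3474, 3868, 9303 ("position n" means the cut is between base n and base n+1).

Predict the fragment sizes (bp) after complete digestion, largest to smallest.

5435, 2000, 1347, 899, 394 bp

Circular molecule, 5 cuts → 5 fragments:
  1474 − 575 = 899 bp
  3474 − 1474 = 2000 bp
  3868 − 3474 = 394 bp
  9303 − 3868 = 5435 bp
  wrap: 10075 − 9303 + 575 = 1347 bp
Sorted largest to smallest: 5435, 2000, 1347, 899, 394 bp.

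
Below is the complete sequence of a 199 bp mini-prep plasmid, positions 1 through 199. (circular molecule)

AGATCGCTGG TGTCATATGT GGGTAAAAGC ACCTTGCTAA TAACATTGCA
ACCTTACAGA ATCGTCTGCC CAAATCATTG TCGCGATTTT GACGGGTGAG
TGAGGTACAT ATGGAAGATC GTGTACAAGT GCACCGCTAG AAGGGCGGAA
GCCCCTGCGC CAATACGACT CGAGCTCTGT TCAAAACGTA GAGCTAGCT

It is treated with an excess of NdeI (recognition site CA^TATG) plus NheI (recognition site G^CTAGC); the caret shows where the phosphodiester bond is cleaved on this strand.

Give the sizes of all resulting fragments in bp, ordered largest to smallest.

94, 84, 21 bp

NdeI sites (CATATG) start at positions 14, 108.
NdeI cuts after base 2 of each site, so after positions 15, 109.
The NheI site (GCTAGC) starts at position 193.
NheI cuts after the first base of each site, so after position 193.
Combined cut positions: 15, 109, 193.
Circular molecule, 3 cuts → 3 fragments:
  16–109 → 94 bp
  110–193 → 84 bp
  194–199 then 1–15 → 6 + 15 = 21 bp
Sorted largest to smallest: 94, 84, 21 bp.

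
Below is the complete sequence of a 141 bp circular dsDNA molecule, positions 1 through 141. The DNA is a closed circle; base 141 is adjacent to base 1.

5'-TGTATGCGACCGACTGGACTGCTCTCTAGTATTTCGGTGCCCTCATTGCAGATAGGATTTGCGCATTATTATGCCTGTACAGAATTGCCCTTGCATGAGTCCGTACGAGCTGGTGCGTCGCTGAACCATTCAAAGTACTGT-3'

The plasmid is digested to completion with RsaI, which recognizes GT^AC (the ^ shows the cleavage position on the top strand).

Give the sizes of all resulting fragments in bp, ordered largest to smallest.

RsaI sites (GTAC) start at positions 77, 103, 135.
RsaI cuts after base 2 of each site, so after positions 78, 104, 136.
Circular molecule, 3 cuts → 3 fragments:
  79–104 → 26 bp
  105–136 → 32 bp
  137–141 then 1–78 → 5 + 78 = 83 bp
Sorted largest to smallest: 83, 32, 26 bp.

83, 32, 26 bp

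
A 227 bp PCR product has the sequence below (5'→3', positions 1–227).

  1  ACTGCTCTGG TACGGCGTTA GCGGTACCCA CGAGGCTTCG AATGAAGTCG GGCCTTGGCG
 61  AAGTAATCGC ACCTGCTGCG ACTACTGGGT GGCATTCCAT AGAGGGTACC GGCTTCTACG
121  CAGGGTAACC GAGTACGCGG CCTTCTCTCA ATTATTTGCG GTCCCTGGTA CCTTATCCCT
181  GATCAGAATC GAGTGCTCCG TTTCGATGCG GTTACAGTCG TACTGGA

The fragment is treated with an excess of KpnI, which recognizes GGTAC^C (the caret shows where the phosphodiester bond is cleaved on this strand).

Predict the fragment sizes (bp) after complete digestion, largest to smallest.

82, 62, 56, 27 bp

KpnI sites (GGTACC) start at positions 23, 105, 167.
KpnI cuts after base 5 of each site (before the last base), so after positions 27, 109, 171.
Linear molecule, 3 cuts → 4 fragments:
  1–27 → 27 bp
  28–109 → 82 bp
  110–171 → 62 bp
  172–227 → 56 bp
Sorted largest to smallest: 82, 62, 56, 27 bp.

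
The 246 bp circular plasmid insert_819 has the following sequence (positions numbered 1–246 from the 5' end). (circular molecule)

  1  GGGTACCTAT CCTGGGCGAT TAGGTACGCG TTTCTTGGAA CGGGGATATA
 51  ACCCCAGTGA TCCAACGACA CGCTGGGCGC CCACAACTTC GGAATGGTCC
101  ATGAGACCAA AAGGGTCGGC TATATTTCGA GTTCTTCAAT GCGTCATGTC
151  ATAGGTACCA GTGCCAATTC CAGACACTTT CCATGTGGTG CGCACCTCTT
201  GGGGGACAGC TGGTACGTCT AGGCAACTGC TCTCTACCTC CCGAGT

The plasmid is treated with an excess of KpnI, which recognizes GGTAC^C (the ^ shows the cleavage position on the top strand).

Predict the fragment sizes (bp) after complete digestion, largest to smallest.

152, 94 bp

KpnI sites (GGTACC) start at positions 2, 154.
KpnI cuts after base 5 of each site (before the last base), so after positions 6, 158.
Circular molecule, 2 cuts → 2 fragments:
  7–158 → 152 bp
  159–246 then 1–6 → 88 + 6 = 94 bp
Sorted largest to smallest: 152, 94 bp.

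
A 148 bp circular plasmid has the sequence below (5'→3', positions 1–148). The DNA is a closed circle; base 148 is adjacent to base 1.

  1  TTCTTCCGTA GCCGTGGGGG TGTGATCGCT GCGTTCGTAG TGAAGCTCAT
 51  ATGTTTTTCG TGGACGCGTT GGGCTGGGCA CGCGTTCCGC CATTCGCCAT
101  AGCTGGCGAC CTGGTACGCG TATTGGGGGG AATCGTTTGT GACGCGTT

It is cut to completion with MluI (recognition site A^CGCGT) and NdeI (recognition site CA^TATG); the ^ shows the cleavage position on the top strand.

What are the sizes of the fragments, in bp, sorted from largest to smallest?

55, 36, 26, 16, 15 bp

MluI sites (ACGCGT) start at positions 64, 80, 116, 142.
MluI cuts after the first base of each site, so after positions 64, 80, 116, 142.
The NdeI site (CATATG) starts at position 48.
NdeI cuts after base 2 of each site, so after position 49.
Combined cut positions: 49, 64, 80, 116, 142.
Circular molecule, 5 cuts → 5 fragments:
  50–64 → 15 bp
  65–80 → 16 bp
  81–116 → 36 bp
  117–142 → 26 bp
  143–148 then 1–49 → 6 + 49 = 55 bp
Sorted largest to smallest: 55, 36, 26, 16, 15 bp.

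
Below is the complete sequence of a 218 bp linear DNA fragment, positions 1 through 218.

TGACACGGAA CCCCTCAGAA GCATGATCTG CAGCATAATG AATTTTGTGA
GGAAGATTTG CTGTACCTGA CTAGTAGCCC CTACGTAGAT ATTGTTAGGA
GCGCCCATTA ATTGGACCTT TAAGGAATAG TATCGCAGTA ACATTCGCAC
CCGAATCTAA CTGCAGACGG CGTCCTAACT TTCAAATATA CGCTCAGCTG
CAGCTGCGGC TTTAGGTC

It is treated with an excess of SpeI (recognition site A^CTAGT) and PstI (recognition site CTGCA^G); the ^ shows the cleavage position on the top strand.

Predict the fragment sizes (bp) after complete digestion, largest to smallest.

The SpeI site (ACTAGT) starts at position 70.
SpeI cuts after the first base of each site, so after position 70.
PstI sites (CTGCAG) start at positions 28, 161, 198.
PstI cuts after base 5 of each site (before the last base), so after positions 32, 165, 202.
Combined cut positions: 32, 70, 165, 202.
Linear molecule, 4 cuts → 5 fragments:
  1–32 → 32 bp
  33–70 → 38 bp
  71–165 → 95 bp
  166–202 → 37 bp
  203–218 → 16 bp
Sorted largest to smallest: 95, 38, 37, 32, 16 bp.

95, 38, 37, 32, 16 bp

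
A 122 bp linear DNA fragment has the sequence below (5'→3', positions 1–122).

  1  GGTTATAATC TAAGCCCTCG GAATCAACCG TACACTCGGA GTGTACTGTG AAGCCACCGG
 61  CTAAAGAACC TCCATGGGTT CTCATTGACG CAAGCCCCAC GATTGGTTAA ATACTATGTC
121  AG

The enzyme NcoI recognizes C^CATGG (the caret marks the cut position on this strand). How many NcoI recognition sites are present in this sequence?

1

CCATGG occurs starting at position 72.
NcoI cuts at 1 site.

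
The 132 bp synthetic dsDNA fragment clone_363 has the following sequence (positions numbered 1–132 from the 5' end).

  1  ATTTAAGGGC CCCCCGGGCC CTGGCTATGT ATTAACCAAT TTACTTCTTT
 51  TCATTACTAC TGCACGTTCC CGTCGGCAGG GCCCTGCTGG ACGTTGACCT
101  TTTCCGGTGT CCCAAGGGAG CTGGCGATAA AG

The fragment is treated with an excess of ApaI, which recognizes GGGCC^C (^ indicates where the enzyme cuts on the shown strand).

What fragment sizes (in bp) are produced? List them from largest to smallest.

ApaI sites (GGGCCC) start at positions 7, 16, 79.
ApaI cuts after base 5 of each site (before the last base), so after positions 11, 20, 83.
Linear molecule, 3 cuts → 4 fragments:
  1–11 → 11 bp
  12–20 → 9 bp
  21–83 → 63 bp
  84–132 → 49 bp
Sorted largest to smallest: 63, 49, 11, 9 bp.

63, 49, 11, 9 bp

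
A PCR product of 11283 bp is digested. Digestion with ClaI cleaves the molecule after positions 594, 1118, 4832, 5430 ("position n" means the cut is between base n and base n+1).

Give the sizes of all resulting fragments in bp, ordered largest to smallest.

5853, 3714, 598, 594, 524 bp

Linear molecule, 4 cuts → 5 fragments:
  594 − 0 = 594 bp
  1118 − 594 = 524 bp
  4832 − 1118 = 3714 bp
  5430 − 4832 = 598 bp
  11283 − 5430 = 5853 bp
Sorted largest to smallest: 5853, 3714, 598, 594, 524 bp.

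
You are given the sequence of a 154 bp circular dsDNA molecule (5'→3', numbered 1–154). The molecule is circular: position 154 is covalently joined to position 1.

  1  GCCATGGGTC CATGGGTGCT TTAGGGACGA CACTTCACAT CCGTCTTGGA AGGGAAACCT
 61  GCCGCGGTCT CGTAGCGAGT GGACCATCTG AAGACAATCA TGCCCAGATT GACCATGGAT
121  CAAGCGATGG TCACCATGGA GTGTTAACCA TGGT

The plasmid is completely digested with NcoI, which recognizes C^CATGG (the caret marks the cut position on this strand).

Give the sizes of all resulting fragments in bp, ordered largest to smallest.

103, 21, 14, 8, 8 bp

NcoI sites (CCATGG) start at positions 2, 10, 113, 134, 148.
NcoI cuts after the first base of each site, so after positions 2, 10, 113, 134, 148.
Circular molecule, 5 cuts → 5 fragments:
  3–10 → 8 bp
  11–113 → 103 bp
  114–134 → 21 bp
  135–148 → 14 bp
  149–154 then 1–2 → 6 + 2 = 8 bp
Sorted largest to smallest: 103, 21, 14, 8, 8 bp.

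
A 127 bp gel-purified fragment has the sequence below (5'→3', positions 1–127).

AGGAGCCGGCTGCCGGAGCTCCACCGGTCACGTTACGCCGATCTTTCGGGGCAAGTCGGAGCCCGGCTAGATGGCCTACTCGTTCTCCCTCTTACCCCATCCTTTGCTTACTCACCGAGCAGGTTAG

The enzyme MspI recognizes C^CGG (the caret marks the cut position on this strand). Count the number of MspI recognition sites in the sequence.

CCGG occurs starting at positions 6, 13, 24, 63.
MspI cuts at 4 sites.

4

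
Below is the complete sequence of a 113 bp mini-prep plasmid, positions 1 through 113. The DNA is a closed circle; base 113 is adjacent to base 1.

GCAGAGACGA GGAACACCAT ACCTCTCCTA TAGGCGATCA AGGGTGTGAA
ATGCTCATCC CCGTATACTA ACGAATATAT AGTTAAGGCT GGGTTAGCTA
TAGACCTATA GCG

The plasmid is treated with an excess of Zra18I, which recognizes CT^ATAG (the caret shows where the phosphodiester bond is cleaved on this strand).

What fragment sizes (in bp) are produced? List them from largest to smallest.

70, 35, 8 bp

Zra18I sites (CTATAG) start at positions 28, 98, 106.
Zra18I cuts after base 2 of each site, so after positions 29, 99, 107.
Circular molecule, 3 cuts → 3 fragments:
  30–99 → 70 bp
  100–107 → 8 bp
  108–113 then 1–29 → 6 + 29 = 35 bp
Sorted largest to smallest: 70, 35, 8 bp.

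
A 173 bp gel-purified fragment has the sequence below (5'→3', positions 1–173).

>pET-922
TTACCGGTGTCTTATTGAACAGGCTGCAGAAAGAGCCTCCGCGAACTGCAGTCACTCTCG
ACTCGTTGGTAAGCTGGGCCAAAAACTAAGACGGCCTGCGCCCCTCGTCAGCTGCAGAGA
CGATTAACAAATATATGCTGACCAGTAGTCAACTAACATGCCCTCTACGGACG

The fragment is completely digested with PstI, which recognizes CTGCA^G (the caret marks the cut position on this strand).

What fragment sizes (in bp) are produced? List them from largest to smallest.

66, 57, 28, 22 bp

PstI sites (CTGCAG) start at positions 24, 46, 112.
PstI cuts after base 5 of each site (before the last base), so after positions 28, 50, 116.
Linear molecule, 3 cuts → 4 fragments:
  1–28 → 28 bp
  29–50 → 22 bp
  51–116 → 66 bp
  117–173 → 57 bp
Sorted largest to smallest: 66, 57, 28, 22 bp.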